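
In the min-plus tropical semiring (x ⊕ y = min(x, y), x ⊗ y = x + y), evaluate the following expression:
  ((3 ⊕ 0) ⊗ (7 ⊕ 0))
((3 ⊕ 0) ⊗ (7 ⊕ 0)) = 0

Expand innermost to outermost. Recall ⊕ takes the minimum of its arguments and ⊗ takes their sum. Working out the expression ((3 ⊕ 0) ⊗ (7 ⊕ 0)) gives 0.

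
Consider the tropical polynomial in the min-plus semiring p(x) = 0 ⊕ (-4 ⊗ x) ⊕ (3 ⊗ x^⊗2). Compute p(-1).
p(-1) = -5

A tropical monomial a ⊗ x^⊗i evaluates to a + i · x. Evaluating each term at x = -1:
  Term 0 contributes 0 + 0 · -1 = 0
  Term 1 contributes -4 + 1 · -1 = -5
  Term 2 contributes 3 + 2 · -1 = 1
p(-1) = ⊕ of these = min[0, -5, 1] = -5.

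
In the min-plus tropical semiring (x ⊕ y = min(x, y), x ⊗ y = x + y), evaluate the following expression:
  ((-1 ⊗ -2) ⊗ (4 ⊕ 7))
((-1 ⊗ -2) ⊗ (4 ⊕ 7)) = 1

Expand innermost to outermost. Recall ⊕ takes the minimum of its arguments and ⊗ takes their sum. Working out the expression ((-1 ⊗ -2) ⊗ (4 ⊕ 7)) gives 1.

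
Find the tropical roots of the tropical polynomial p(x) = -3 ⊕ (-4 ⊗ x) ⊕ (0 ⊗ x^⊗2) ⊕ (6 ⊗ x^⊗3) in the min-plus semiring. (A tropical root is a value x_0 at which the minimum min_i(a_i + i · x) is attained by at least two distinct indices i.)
Roots: {-6, -4, 1}

Each tropical root is a break point of the lower envelope of the lines y = a_i + i · x (there are 4 lines, with slopes 0, 1, ..., 3). Only the lines that attain the minimum somewhere contribute to roots; other lines are dominated. Here the surviving (envelope) indices are i = 3, i = 2, i = 1, i = 0.
Intersections between consecutive envelope lines give the roots: for adjacent envelope indices i < j the intersection is x = (a_i − a_j) / (j − i). Reading off the sorted break points: {-6, -4, 1}.
Verification: at each break x_0, at least two indices attain the minimum of min_i(a_i + i · x_0).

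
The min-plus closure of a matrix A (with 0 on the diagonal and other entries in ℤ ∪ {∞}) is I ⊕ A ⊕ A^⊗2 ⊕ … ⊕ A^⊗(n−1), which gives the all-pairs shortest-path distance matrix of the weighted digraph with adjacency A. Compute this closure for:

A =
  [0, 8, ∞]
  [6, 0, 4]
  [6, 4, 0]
Closure =
  [0, 8, 12]
  [6, 0, 4]
  [6, 4, 0]

This is the Floyd-Warshall all-pairs shortest-path computation. For each intermediate vertex k = 0, 1, …, 2, update dist[i][j] ← min(dist[i][j], dist[i][k] + dist[k][j]). The final matrix gives, for each (i, j), the minimum total weight of any directed path from i to j (possibly empty when i = j).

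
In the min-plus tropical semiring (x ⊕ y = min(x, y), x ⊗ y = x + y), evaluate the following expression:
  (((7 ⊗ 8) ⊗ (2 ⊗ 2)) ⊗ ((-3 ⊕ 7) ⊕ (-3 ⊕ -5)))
(((7 ⊗ 8) ⊗ (2 ⊗ 2)) ⊗ ((-3 ⊕ 7) ⊕ (-3 ⊕ -5))) = 14

Expand innermost to outermost. Recall ⊕ takes the minimum of its arguments and ⊗ takes their sum. Working out the expression (((7 ⊗ 8) ⊗ (2 ⊗ 2)) ⊗ ((-3 ⊕ 7) ⊕ (-3 ⊕ -5))) gives 14.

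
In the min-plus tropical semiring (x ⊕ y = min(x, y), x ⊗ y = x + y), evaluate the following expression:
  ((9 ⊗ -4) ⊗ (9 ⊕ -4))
((9 ⊗ -4) ⊗ (9 ⊕ -4)) = 1

Expand innermost to outermost. Recall ⊕ takes the minimum of its arguments and ⊗ takes their sum. Working out the expression ((9 ⊗ -4) ⊗ (9 ⊕ -4)) gives 1.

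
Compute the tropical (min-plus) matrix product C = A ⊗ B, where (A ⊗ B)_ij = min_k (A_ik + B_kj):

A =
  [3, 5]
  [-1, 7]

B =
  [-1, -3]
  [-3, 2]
A ⊗ B =
  [2, 0]
  [-2, -4]

Apply the min-plus product entry-by-entry:
  C[0][0] = min over k of (A[0][0] + B[0][0] = 3 + -1 = 2, A[0][1] + B[1][0] = 5 + -3 = 2) = 2 (attained at k = 0)
  C[0][1] = min over k of (A[0][0] + B[0][1] = 3 + -3 = 0, A[0][1] + B[1][1] = 5 + 2 = 7) = 0 (attained at k = 0)
  C[1][0] = min over k of (A[1][0] + B[0][0] = -1 + -1 = -2, A[1][1] + B[1][0] = 7 + -3 = 4) = -2 (attained at k = 0)
  C[1][1] = min over k of (A[1][0] + B[0][1] = -1 + -3 = -4, A[1][1] + B[1][1] = 7 + 2 = 9) = -4 (attained at k = 0)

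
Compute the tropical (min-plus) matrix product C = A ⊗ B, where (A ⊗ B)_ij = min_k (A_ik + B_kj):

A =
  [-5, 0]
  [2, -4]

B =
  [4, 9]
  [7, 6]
A ⊗ B =
  [-1, 4]
  [3, 2]

Apply the min-plus product entry-by-entry:
  C[0][0] = min over k of (A[0][0] + B[0][0] = -5 + 4 = -1, A[0][1] + B[1][0] = 0 + 7 = 7) = -1 (attained at k = 0)
  C[0][1] = min over k of (A[0][0] + B[0][1] = -5 + 9 = 4, A[0][1] + B[1][1] = 0 + 6 = 6) = 4 (attained at k = 0)
  C[1][0] = min over k of (A[1][0] + B[0][0] = 2 + 4 = 6, A[1][1] + B[1][0] = -4 + 7 = 3) = 3 (attained at k = 1)
  C[1][1] = min over k of (A[1][0] + B[0][1] = 2 + 9 = 11, A[1][1] + B[1][1] = -4 + 6 = 2) = 2 (attained at k = 1)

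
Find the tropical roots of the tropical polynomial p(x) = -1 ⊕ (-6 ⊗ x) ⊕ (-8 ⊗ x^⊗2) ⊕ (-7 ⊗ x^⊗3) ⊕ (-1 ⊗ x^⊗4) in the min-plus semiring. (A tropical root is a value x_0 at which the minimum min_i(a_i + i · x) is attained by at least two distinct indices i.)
Roots: {-6, -1, 2, 5}

Each tropical root is a break point of the lower envelope of the lines y = a_i + i · x (there are 5 lines, with slopes 0, 1, ..., 4). Only the lines that attain the minimum somewhere contribute to roots; other lines are dominated. Here the surviving (envelope) indices are i = 4, i = 3, i = 2, i = 1, i = 0.
Intersections between consecutive envelope lines give the roots: for adjacent envelope indices i < j the intersection is x = (a_i − a_j) / (j − i). Reading off the sorted break points: {-6, -1, 2, 5}.
Verification: at each break x_0, at least two indices attain the minimum of min_i(a_i + i · x_0).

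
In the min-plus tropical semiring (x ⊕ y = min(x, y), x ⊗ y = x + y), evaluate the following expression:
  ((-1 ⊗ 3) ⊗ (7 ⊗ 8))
((-1 ⊗ 3) ⊗ (7 ⊗ 8)) = 17

Expand innermost to outermost. Recall ⊕ takes the minimum of its arguments and ⊗ takes their sum. Working out the expression ((-1 ⊗ 3) ⊗ (7 ⊗ 8)) gives 17.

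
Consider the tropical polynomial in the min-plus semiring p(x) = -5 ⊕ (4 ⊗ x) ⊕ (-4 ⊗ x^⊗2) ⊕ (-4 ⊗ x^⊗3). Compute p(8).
p(8) = -5

A tropical monomial a ⊗ x^⊗i evaluates to a + i · x. Evaluating each term at x = 8:
  Term 0 contributes -5 + 0 · 8 = -5
  Term 1 contributes 4 + 1 · 8 = 12
  Term 2 contributes -4 + 2 · 8 = 12
  Term 3 contributes -4 + 3 · 8 = 20
p(8) = ⊕ of these = min[-5, 12, 12, 20] = -5.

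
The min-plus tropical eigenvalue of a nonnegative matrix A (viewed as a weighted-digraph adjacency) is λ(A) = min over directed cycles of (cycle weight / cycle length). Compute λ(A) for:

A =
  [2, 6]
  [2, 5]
λ(A) = 2

Enumerate directed cycles and compute their means (weight / length). Sample:
  cycle 0 → 0: weight = 2, length = 1, mean = 2/1 ≈ 2.000
  cycle 1 → 1: weight = 5, length = 1, mean = 5/1 ≈ 5.000
  cycle 0 → 1 → 0: weight = 8, length = 2, mean = 8/2 ≈ 4.000
  cycle 1 → 0 → 1: weight = 8, length = 2, mean = 8/2 ≈ 4.000
Minimum mean = 2.000, attained e.g. along the cycle 0 → 0 with weight 2 and length 1. So λ(A) = 2/1 = 2.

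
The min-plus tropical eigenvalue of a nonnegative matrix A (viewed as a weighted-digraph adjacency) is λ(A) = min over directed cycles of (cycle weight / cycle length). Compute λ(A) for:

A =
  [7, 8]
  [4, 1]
λ(A) = 1

Enumerate directed cycles and compute their means (weight / length). Sample:
  cycle 0 → 0: weight = 7, length = 1, mean = 7/1 ≈ 7.000
  cycle 1 → 1: weight = 1, length = 1, mean = 1/1 ≈ 1.000
  cycle 0 → 1 → 0: weight = 12, length = 2, mean = 12/2 ≈ 6.000
  cycle 1 → 0 → 1: weight = 12, length = 2, mean = 12/2 ≈ 6.000
Minimum mean = 1.000, attained e.g. along the cycle 1 → 1 with weight 1 and length 1. So λ(A) = 1/1 = 1.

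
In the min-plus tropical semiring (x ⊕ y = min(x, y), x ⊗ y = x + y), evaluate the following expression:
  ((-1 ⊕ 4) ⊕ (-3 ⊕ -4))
((-1 ⊕ 4) ⊕ (-3 ⊕ -4)) = -4

Expand innermost to outermost. Recall ⊕ takes the minimum of its arguments and ⊗ takes their sum. Working out the expression ((-1 ⊕ 4) ⊕ (-3 ⊕ -4)) gives -4.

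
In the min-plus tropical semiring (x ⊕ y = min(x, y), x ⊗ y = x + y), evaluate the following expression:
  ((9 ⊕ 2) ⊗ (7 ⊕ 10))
((9 ⊕ 2) ⊗ (7 ⊕ 10)) = 9

Expand innermost to outermost. Recall ⊕ takes the minimum of its arguments and ⊗ takes their sum. Working out the expression ((9 ⊕ 2) ⊗ (7 ⊕ 10)) gives 9.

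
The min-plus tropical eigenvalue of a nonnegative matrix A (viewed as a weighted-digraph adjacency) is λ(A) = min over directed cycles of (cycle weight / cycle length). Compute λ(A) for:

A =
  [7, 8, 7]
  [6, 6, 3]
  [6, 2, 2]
λ(A) = 2

Enumerate directed cycles and compute their means (weight / length). Sample:
  cycle 0 → 0: weight = 7, length = 1, mean = 7/1 ≈ 7.000
  cycle 1 → 1: weight = 6, length = 1, mean = 6/1 ≈ 6.000
  cycle 2 → 2: weight = 2, length = 1, mean = 2/1 ≈ 2.000
  cycle 0 → 1 → 0: weight = 14, length = 2, mean = 14/2 ≈ 7.000
  cycle 0 → 2 → 0: weight = 13, length = 2, mean = 13/2 ≈ 6.500
  cycle 1 → 0 → 1: weight = 14, length = 2, mean = 14/2 ≈ 7.000
Minimum mean = 2.000, attained e.g. along the cycle 2 → 2 with weight 2 and length 1. So λ(A) = 2/1 = 2.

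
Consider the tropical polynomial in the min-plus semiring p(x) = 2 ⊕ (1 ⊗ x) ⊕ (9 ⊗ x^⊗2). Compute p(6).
p(6) = 2

A tropical monomial a ⊗ x^⊗i evaluates to a + i · x. Evaluating each term at x = 6:
  Term 0 contributes 2 + 0 · 6 = 2
  Term 1 contributes 1 + 1 · 6 = 7
  Term 2 contributes 9 + 2 · 6 = 21
p(6) = ⊕ of these = min[2, 7, 21] = 2.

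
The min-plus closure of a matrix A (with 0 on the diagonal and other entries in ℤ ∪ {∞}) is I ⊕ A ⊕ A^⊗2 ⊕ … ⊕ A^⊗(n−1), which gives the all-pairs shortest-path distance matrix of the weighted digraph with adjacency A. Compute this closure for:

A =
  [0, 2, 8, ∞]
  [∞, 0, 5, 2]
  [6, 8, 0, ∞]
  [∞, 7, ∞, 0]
Closure =
  [0, 2, 7, 4]
  [11, 0, 5, 2]
  [6, 8, 0, 10]
  [18, 7, 12, 0]

This is the Floyd-Warshall all-pairs shortest-path computation. For each intermediate vertex k = 0, 1, …, 3, update dist[i][j] ← min(dist[i][j], dist[i][k] + dist[k][j]). The final matrix gives, for each (i, j), the minimum total weight of any directed path from i to j (possibly empty when i = j).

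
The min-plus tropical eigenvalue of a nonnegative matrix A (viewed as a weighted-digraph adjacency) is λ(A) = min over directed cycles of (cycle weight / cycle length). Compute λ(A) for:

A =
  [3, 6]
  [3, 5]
λ(A) = 3

Enumerate directed cycles and compute their means (weight / length). Sample:
  cycle 0 → 0: weight = 3, length = 1, mean = 3/1 ≈ 3.000
  cycle 1 → 1: weight = 5, length = 1, mean = 5/1 ≈ 5.000
  cycle 0 → 1 → 0: weight = 9, length = 2, mean = 9/2 ≈ 4.500
  cycle 1 → 0 → 1: weight = 9, length = 2, mean = 9/2 ≈ 4.500
Minimum mean = 3.000, attained e.g. along the cycle 0 → 0 with weight 3 and length 1. So λ(A) = 3/1 = 3.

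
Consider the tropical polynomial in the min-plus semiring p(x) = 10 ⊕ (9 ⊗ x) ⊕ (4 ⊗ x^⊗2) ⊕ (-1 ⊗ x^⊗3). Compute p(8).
p(8) = 10

A tropical monomial a ⊗ x^⊗i evaluates to a + i · x. Evaluating each term at x = 8:
  Term 0 contributes 10 + 0 · 8 = 10
  Term 1 contributes 9 + 1 · 8 = 17
  Term 2 contributes 4 + 2 · 8 = 20
  Term 3 contributes -1 + 3 · 8 = 23
p(8) = ⊕ of these = min[10, 17, 20, 23] = 10.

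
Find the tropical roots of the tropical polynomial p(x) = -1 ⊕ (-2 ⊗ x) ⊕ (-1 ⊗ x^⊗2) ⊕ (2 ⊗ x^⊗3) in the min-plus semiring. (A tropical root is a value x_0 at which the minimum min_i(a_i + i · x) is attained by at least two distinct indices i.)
Roots: {-3, -1, 1}

Each tropical root is a break point of the lower envelope of the lines y = a_i + i · x (there are 4 lines, with slopes 0, 1, ..., 3). Only the lines that attain the minimum somewhere contribute to roots; other lines are dominated. Here the surviving (envelope) indices are i = 3, i = 2, i = 1, i = 0.
Intersections between consecutive envelope lines give the roots: for adjacent envelope indices i < j the intersection is x = (a_i − a_j) / (j − i). Reading off the sorted break points: {-3, -1, 1}.
Verification: at each break x_0, at least two indices attain the minimum of min_i(a_i + i · x_0).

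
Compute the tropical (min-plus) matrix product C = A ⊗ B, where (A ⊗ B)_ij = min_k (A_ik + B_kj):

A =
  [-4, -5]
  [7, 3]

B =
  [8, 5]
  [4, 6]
A ⊗ B =
  [-1, 1]
  [7, 9]

Apply the min-plus product entry-by-entry:
  C[0][0] = min over k of (A[0][0] + B[0][0] = -4 + 8 = 4, A[0][1] + B[1][0] = -5 + 4 = -1) = -1 (attained at k = 1)
  C[0][1] = min over k of (A[0][0] + B[0][1] = -4 + 5 = 1, A[0][1] + B[1][1] = -5 + 6 = 1) = 1 (attained at k = 0)
  C[1][0] = min over k of (A[1][0] + B[0][0] = 7 + 8 = 15, A[1][1] + B[1][0] = 3 + 4 = 7) = 7 (attained at k = 1)
  C[1][1] = min over k of (A[1][0] + B[0][1] = 7 + 5 = 12, A[1][1] + B[1][1] = 3 + 6 = 9) = 9 (attained at k = 1)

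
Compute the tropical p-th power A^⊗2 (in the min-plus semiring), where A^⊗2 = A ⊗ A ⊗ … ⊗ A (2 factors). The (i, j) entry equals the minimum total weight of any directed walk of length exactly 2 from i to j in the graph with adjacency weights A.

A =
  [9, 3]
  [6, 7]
A^⊗2 =
  [9, 10]
  [13, 9]

Each entry (A^⊗2)_ij equals the minimum over all length-2 walks i = v_0 → v_1 → … → v_2 = j of Σ_t A[v_t][v_{t+1}]. For example, for (i, j) = (0, 1) we minimise over 2 possible intermediate vertex sequences; the minimum is 10, attained along the walk 0 → 1 → 1.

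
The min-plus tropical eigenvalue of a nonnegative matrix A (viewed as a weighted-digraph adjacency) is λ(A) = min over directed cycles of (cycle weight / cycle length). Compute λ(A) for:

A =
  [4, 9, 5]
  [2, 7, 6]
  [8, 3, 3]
λ(A) = 3

Enumerate directed cycles and compute their means (weight / length). Sample:
  cycle 0 → 0: weight = 4, length = 1, mean = 4/1 ≈ 4.000
  cycle 1 → 1: weight = 7, length = 1, mean = 7/1 ≈ 7.000
  cycle 2 → 2: weight = 3, length = 1, mean = 3/1 ≈ 3.000
  cycle 0 → 1 → 0: weight = 11, length = 2, mean = 11/2 ≈ 5.500
  cycle 0 → 2 → 0: weight = 13, length = 2, mean = 13/2 ≈ 6.500
  cycle 1 → 0 → 1: weight = 11, length = 2, mean = 11/2 ≈ 5.500
Minimum mean = 3.000, attained e.g. along the cycle 2 → 2 with weight 3 and length 1. So λ(A) = 3/1 = 3.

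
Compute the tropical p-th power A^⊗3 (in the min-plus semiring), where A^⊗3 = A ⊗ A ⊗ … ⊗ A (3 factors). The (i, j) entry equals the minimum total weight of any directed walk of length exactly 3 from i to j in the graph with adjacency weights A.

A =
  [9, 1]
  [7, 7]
A^⊗3 =
  [15, 9]
  [15, 15]

Each entry (A^⊗3)_ij equals the minimum over all length-3 walks i = v_0 → v_1 → … → v_3 = j of Σ_t A[v_t][v_{t+1}]. For example, for (i, j) = (0, 1) we minimise over 4 possible intermediate vertex sequences; the minimum is 9, attained along the walk 0 → 1 → 0 → 1.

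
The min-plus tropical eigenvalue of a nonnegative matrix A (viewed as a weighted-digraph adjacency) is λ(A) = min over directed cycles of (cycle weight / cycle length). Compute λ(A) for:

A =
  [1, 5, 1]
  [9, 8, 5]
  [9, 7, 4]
λ(A) = 1

Enumerate directed cycles and compute their means (weight / length). Sample:
  cycle 0 → 0: weight = 1, length = 1, mean = 1/1 ≈ 1.000
  cycle 1 → 1: weight = 8, length = 1, mean = 8/1 ≈ 8.000
  cycle 2 → 2: weight = 4, length = 1, mean = 4/1 ≈ 4.000
  cycle 0 → 1 → 0: weight = 14, length = 2, mean = 14/2 ≈ 7.000
  cycle 0 → 2 → 0: weight = 10, length = 2, mean = 10/2 ≈ 5.000
  cycle 1 → 0 → 1: weight = 14, length = 2, mean = 14/2 ≈ 7.000
Minimum mean = 1.000, attained e.g. along the cycle 0 → 0 with weight 1 and length 1. So λ(A) = 1/1 = 1.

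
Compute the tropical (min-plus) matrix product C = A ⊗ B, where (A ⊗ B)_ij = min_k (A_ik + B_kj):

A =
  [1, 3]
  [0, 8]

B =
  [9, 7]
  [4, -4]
A ⊗ B =
  [7, -1]
  [9, 4]

Apply the min-plus product entry-by-entry:
  C[0][0] = min over k of (A[0][0] + B[0][0] = 1 + 9 = 10, A[0][1] + B[1][0] = 3 + 4 = 7) = 7 (attained at k = 1)
  C[0][1] = min over k of (A[0][0] + B[0][1] = 1 + 7 = 8, A[0][1] + B[1][1] = 3 + -4 = -1) = -1 (attained at k = 1)
  C[1][0] = min over k of (A[1][0] + B[0][0] = 0 + 9 = 9, A[1][1] + B[1][0] = 8 + 4 = 12) = 9 (attained at k = 0)
  C[1][1] = min over k of (A[1][0] + B[0][1] = 0 + 7 = 7, A[1][1] + B[1][1] = 8 + -4 = 4) = 4 (attained at k = 1)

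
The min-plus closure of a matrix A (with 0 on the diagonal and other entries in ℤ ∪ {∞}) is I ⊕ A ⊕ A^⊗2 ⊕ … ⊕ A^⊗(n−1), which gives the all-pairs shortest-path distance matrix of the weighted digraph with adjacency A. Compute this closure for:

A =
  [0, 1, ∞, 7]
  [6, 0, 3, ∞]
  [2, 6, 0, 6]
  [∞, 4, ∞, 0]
Closure =
  [0, 1, 4, 7]
  [5, 0, 3, 9]
  [2, 3, 0, 6]
  [9, 4, 7, 0]

This is the Floyd-Warshall all-pairs shortest-path computation. For each intermediate vertex k = 0, 1, …, 3, update dist[i][j] ← min(dist[i][j], dist[i][k] + dist[k][j]). The final matrix gives, for each (i, j), the minimum total weight of any directed path from i to j (possibly empty when i = j).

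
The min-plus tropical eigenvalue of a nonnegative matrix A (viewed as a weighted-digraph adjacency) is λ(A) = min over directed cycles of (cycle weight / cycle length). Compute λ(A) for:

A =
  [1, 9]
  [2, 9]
λ(A) = 1

Enumerate directed cycles and compute their means (weight / length). Sample:
  cycle 0 → 0: weight = 1, length = 1, mean = 1/1 ≈ 1.000
  cycle 1 → 1: weight = 9, length = 1, mean = 9/1 ≈ 9.000
  cycle 0 → 1 → 0: weight = 11, length = 2, mean = 11/2 ≈ 5.500
  cycle 1 → 0 → 1: weight = 11, length = 2, mean = 11/2 ≈ 5.500
Minimum mean = 1.000, attained e.g. along the cycle 0 → 0 with weight 1 and length 1. So λ(A) = 1/1 = 1.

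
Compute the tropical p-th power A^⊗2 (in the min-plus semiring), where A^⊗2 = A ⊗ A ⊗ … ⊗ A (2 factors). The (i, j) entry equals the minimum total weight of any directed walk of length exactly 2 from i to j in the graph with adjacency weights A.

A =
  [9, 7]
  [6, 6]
A^⊗2 =
  [13, 13]
  [12, 12]

Each entry (A^⊗2)_ij equals the minimum over all length-2 walks i = v_0 → v_1 → … → v_2 = j of Σ_t A[v_t][v_{t+1}]. For example, for (i, j) = (0, 1) we minimise over 2 possible intermediate vertex sequences; the minimum is 13, attained along the walk 0 → 1 → 1.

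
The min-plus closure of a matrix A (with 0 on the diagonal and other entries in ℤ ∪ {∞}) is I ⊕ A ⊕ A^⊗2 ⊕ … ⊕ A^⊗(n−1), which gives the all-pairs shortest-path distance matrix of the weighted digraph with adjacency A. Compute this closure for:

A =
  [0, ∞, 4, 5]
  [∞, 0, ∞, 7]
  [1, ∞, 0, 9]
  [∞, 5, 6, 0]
Closure =
  [0, 10, 4, 5]
  [14, 0, 13, 7]
  [1, 11, 0, 6]
  [7, 5, 6, 0]

This is the Floyd-Warshall all-pairs shortest-path computation. For each intermediate vertex k = 0, 1, …, 3, update dist[i][j] ← min(dist[i][j], dist[i][k] + dist[k][j]). The final matrix gives, for each (i, j), the minimum total weight of any directed path from i to j (possibly empty when i = j).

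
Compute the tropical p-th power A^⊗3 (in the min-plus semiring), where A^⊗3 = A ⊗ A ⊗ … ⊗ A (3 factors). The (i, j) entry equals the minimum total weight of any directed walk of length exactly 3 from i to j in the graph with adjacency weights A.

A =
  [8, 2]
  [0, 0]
A^⊗3 =
  [2, 2]
  [0, 0]

Each entry (A^⊗3)_ij equals the minimum over all length-3 walks i = v_0 → v_1 → … → v_3 = j of Σ_t A[v_t][v_{t+1}]. For example, for (i, j) = (0, 1) we minimise over 4 possible intermediate vertex sequences; the minimum is 2, attained along the walk 0 → 1 → 1 → 1.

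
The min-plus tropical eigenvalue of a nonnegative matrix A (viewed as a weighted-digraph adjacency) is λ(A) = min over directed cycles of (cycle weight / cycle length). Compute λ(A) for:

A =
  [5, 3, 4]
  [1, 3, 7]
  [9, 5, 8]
λ(A) = 2

Enumerate directed cycles and compute their means (weight / length). Sample:
  cycle 0 → 0: weight = 5, length = 1, mean = 5/1 ≈ 5.000
  cycle 1 → 1: weight = 3, length = 1, mean = 3/1 ≈ 3.000
  cycle 2 → 2: weight = 8, length = 1, mean = 8/1 ≈ 8.000
  cycle 0 → 1 → 0: weight = 4, length = 2, mean = 4/2 ≈ 2.000
  cycle 0 → 2 → 0: weight = 13, length = 2, mean = 13/2 ≈ 6.500
  cycle 1 → 0 → 1: weight = 4, length = 2, mean = 4/2 ≈ 2.000
Minimum mean = 2.000, attained e.g. along the cycle 0 → 1 → 0 with weight 4 and length 2. So λ(A) = 4/2 = 2.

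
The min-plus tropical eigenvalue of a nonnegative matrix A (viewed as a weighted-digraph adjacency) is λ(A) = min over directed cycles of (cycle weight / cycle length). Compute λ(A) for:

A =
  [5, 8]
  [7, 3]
λ(A) = 3

Enumerate directed cycles and compute their means (weight / length). Sample:
  cycle 0 → 0: weight = 5, length = 1, mean = 5/1 ≈ 5.000
  cycle 1 → 1: weight = 3, length = 1, mean = 3/1 ≈ 3.000
  cycle 0 → 1 → 0: weight = 15, length = 2, mean = 15/2 ≈ 7.500
  cycle 1 → 0 → 1: weight = 15, length = 2, mean = 15/2 ≈ 7.500
Minimum mean = 3.000, attained e.g. along the cycle 1 → 1 with weight 3 and length 1. So λ(A) = 3/1 = 3.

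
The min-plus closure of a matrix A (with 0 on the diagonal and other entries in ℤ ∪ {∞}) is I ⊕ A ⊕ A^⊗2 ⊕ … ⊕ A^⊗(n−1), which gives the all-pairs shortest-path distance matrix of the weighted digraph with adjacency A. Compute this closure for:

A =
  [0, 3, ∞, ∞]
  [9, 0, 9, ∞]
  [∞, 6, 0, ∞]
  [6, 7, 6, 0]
Closure =
  [0, 3, 12, ∞]
  [9, 0, 9, ∞]
  [15, 6, 0, ∞]
  [6, 7, 6, 0]

This is the Floyd-Warshall all-pairs shortest-path computation. For each intermediate vertex k = 0, 1, …, 3, update dist[i][j] ← min(dist[i][j], dist[i][k] + dist[k][j]). The final matrix gives, for each (i, j), the minimum total weight of any directed path from i to j (possibly empty when i = j).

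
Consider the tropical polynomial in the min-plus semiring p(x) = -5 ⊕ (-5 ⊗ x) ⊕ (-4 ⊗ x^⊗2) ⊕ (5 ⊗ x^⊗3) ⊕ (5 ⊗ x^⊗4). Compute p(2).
p(2) = -5

A tropical monomial a ⊗ x^⊗i evaluates to a + i · x. Evaluating each term at x = 2:
  Term 0 contributes -5 + 0 · 2 = -5
  Term 1 contributes -5 + 1 · 2 = -3
  Term 2 contributes -4 + 2 · 2 = 0
  Term 3 contributes 5 + 3 · 2 = 11
  Term 4 contributes 5 + 4 · 2 = 13
p(2) = ⊕ of these = min[-5, -3, 0, 11, 13] = -5.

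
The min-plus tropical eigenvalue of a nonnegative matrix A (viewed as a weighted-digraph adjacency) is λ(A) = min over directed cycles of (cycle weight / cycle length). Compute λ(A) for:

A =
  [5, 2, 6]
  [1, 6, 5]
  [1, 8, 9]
λ(A) = 3/2

Enumerate directed cycles and compute their means (weight / length). Sample:
  cycle 0 → 0: weight = 5, length = 1, mean = 5/1 ≈ 5.000
  cycle 1 → 1: weight = 6, length = 1, mean = 6/1 ≈ 6.000
  cycle 2 → 2: weight = 9, length = 1, mean = 9/1 ≈ 9.000
  cycle 0 → 1 → 0: weight = 3, length = 2, mean = 3/2 ≈ 1.500
  cycle 0 → 2 → 0: weight = 7, length = 2, mean = 7/2 ≈ 3.500
  cycle 1 → 0 → 1: weight = 3, length = 2, mean = 3/2 ≈ 1.500
Minimum mean = 1.500, attained e.g. along the cycle 0 → 1 → 0 with weight 3 and length 2. So λ(A) = 3/2 = 3/2.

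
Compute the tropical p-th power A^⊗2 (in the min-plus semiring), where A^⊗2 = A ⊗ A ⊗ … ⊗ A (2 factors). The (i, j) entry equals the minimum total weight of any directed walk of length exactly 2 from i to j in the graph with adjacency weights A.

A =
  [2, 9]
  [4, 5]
A^⊗2 =
  [4, 11]
  [6, 10]

Each entry (A^⊗2)_ij equals the minimum over all length-2 walks i = v_0 → v_1 → … → v_2 = j of Σ_t A[v_t][v_{t+1}]. For example, for (i, j) = (0, 1) we minimise over 2 possible intermediate vertex sequences; the minimum is 11, attained along the walk 0 → 0 → 1.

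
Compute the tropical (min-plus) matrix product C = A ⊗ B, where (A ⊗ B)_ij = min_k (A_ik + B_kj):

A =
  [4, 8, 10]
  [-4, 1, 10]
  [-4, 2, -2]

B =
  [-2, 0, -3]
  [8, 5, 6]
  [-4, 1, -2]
A ⊗ B =
  [2, 4, 1]
  [-6, -4, -7]
  [-6, -4, -7]

Apply the min-plus product entry-by-entry:
  C[0][0] = min over k of (A[0][0] + B[0][0] = 4 + -2 = 2, A[0][1] + B[1][0] = 8 + 8 = 16, A[0][2] + B[2][0] = 10 + -4 = 6) = 2 (attained at k = 0)
  C[0][1] = min over k of (A[0][0] + B[0][1] = 4 + 0 = 4, A[0][1] + B[1][1] = 8 + 5 = 13, A[0][2] + B[2][1] = 10 + 1 = 11) = 4 (attained at k = 0)
  C[0][2] = min over k of (A[0][0] + B[0][2] = 4 + -3 = 1, A[0][1] + B[1][2] = 8 + 6 = 14, A[0][2] + B[2][2] = 10 + -2 = 8) = 1 (attained at k = 0)
  C[1][0] = min over k of (A[1][0] + B[0][0] = -4 + -2 = -6, A[1][1] + B[1][0] = 1 + 8 = 9, A[1][2] + B[2][0] = 10 + -4 = 6) = -6 (attained at k = 0)
  C[1][1] = min over k of (A[1][0] + B[0][1] = -4 + 0 = -4, A[1][1] + B[1][1] = 1 + 5 = 6, A[1][2] + B[2][1] = 10 + 1 = 11) = -4 (attained at k = 0)
  C[1][2] = min over k of (A[1][0] + B[0][2] = -4 + -3 = -7, A[1][1] + B[1][2] = 1 + 6 = 7, A[1][2] + B[2][2] = 10 + -2 = 8) = -7 (attained at k = 0)
  C[2][0] = min over k of (A[2][0] + B[0][0] = -4 + -2 = -6, A[2][1] + B[1][0] = 2 + 8 = 10, A[2][2] + B[2][0] = -2 + -4 = -6) = -6 (attained at k = 0)
  C[2][1] = min over k of (A[2][0] + B[0][1] = -4 + 0 = -4, A[2][1] + B[1][1] = 2 + 5 = 7, A[2][2] + B[2][1] = -2 + 1 = -1) = -4 (attained at k = 0)
  C[2][2] = min over k of (A[2][0] + B[0][2] = -4 + -3 = -7, A[2][1] + B[1][2] = 2 + 6 = 8, A[2][2] + B[2][2] = -2 + -2 = -4) = -7 (attained at k = 0)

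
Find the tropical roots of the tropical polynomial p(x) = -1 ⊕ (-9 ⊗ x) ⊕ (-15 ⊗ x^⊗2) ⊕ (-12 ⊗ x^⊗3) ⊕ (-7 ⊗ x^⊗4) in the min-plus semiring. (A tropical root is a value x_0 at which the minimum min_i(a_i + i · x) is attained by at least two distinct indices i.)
Roots: {-5, -3, 6, 8}

Each tropical root is a break point of the lower envelope of the lines y = a_i + i · x (there are 5 lines, with slopes 0, 1, ..., 4). Only the lines that attain the minimum somewhere contribute to roots; other lines are dominated. Here the surviving (envelope) indices are i = 4, i = 3, i = 2, i = 1, i = 0.
Intersections between consecutive envelope lines give the roots: for adjacent envelope indices i < j the intersection is x = (a_i − a_j) / (j − i). Reading off the sorted break points: {-5, -3, 6, 8}.
Verification: at each break x_0, at least two indices attain the minimum of min_i(a_i + i · x_0).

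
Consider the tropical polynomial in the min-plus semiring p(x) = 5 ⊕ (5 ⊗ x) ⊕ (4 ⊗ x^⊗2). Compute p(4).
p(4) = 5

A tropical monomial a ⊗ x^⊗i evaluates to a + i · x. Evaluating each term at x = 4:
  Term 0 contributes 5 + 0 · 4 = 5
  Term 1 contributes 5 + 1 · 4 = 9
  Term 2 contributes 4 + 2 · 4 = 12
p(4) = ⊕ of these = min[5, 9, 12] = 5.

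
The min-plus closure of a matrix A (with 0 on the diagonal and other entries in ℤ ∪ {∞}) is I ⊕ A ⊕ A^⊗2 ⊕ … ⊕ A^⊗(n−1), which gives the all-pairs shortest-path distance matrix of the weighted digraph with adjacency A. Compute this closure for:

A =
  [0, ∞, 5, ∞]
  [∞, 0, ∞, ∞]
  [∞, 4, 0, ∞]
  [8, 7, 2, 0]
Closure =
  [0, 9, 5, ∞]
  [∞, 0, ∞, ∞]
  [∞, 4, 0, ∞]
  [8, 6, 2, 0]

This is the Floyd-Warshall all-pairs shortest-path computation. For each intermediate vertex k = 0, 1, …, 3, update dist[i][j] ← min(dist[i][j], dist[i][k] + dist[k][j]). The final matrix gives, for each (i, j), the minimum total weight of any directed path from i to j (possibly empty when i = j).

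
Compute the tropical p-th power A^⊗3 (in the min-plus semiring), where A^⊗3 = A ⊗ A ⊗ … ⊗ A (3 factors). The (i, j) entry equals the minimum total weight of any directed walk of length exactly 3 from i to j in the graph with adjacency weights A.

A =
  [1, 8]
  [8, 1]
A^⊗3 =
  [3, 10]
  [10, 3]

Each entry (A^⊗3)_ij equals the minimum over all length-3 walks i = v_0 → v_1 → … → v_3 = j of Σ_t A[v_t][v_{t+1}]. For example, for (i, j) = (0, 1) we minimise over 4 possible intermediate vertex sequences; the minimum is 10, attained along the walk 0 → 0 → 0 → 1.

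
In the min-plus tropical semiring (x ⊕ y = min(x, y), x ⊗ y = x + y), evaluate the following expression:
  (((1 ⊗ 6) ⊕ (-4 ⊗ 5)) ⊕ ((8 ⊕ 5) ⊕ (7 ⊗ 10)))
(((1 ⊗ 6) ⊕ (-4 ⊗ 5)) ⊕ ((8 ⊕ 5) ⊕ (7 ⊗ 10))) = 1

Expand innermost to outermost. Recall ⊕ takes the minimum of its arguments and ⊗ takes their sum. Working out the expression (((1 ⊗ 6) ⊕ (-4 ⊗ 5)) ⊕ ((8 ⊕ 5) ⊕ (7 ⊗ 10))) gives 1.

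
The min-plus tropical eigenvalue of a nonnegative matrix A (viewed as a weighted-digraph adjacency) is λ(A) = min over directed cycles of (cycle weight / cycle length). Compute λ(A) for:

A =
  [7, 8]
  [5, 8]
λ(A) = 13/2

Enumerate directed cycles and compute their means (weight / length). Sample:
  cycle 0 → 0: weight = 7, length = 1, mean = 7/1 ≈ 7.000
  cycle 1 → 1: weight = 8, length = 1, mean = 8/1 ≈ 8.000
  cycle 0 → 1 → 0: weight = 13, length = 2, mean = 13/2 ≈ 6.500
  cycle 1 → 0 → 1: weight = 13, length = 2, mean = 13/2 ≈ 6.500
Minimum mean = 6.500, attained e.g. along the cycle 0 → 1 → 0 with weight 13 and length 2. So λ(A) = 13/2 = 13/2.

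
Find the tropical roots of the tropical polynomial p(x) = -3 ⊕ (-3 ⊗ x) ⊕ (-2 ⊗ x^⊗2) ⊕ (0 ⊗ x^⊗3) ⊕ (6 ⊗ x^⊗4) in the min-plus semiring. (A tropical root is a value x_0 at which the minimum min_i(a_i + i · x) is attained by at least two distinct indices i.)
Roots: {-6, -2, -1, 0}

Each tropical root is a break point of the lower envelope of the lines y = a_i + i · x (there are 5 lines, with slopes 0, 1, ..., 4). Only the lines that attain the minimum somewhere contribute to roots; other lines are dominated. Here the surviving (envelope) indices are i = 4, i = 3, i = 2, i = 1, i = 0.
Intersections between consecutive envelope lines give the roots: for adjacent envelope indices i < j the intersection is x = (a_i − a_j) / (j − i). Reading off the sorted break points: {-6, -2, -1, 0}.
Verification: at each break x_0, at least two indices attain the minimum of min_i(a_i + i · x_0).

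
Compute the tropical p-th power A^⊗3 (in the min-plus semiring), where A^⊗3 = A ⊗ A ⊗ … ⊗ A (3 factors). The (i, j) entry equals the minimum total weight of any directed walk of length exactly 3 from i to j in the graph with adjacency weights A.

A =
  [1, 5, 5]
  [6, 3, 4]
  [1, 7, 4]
A^⊗3 =
  [3, 7, 7]
  [6, 9, 10]
  [3, 7, 7]

Each entry (A^⊗3)_ij equals the minimum over all length-3 walks i = v_0 → v_1 → … → v_3 = j of Σ_t A[v_t][v_{t+1}]. For example, for (i, j) = (0, 2) we minimise over 9 possible intermediate vertex sequences; the minimum is 7, attained along the walk 0 → 0 → 0 → 2.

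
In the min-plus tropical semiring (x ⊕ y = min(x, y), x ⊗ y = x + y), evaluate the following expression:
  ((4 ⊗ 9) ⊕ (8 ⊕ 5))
((4 ⊗ 9) ⊕ (8 ⊕ 5)) = 5

Expand innermost to outermost. Recall ⊕ takes the minimum of its arguments and ⊗ takes their sum. Working out the expression ((4 ⊗ 9) ⊕ (8 ⊕ 5)) gives 5.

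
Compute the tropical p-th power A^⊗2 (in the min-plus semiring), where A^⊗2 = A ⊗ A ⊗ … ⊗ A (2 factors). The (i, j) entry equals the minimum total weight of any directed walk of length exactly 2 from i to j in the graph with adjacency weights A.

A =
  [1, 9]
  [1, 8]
A^⊗2 =
  [2, 10]
  [2, 10]

Each entry (A^⊗2)_ij equals the minimum over all length-2 walks i = v_0 → v_1 → … → v_2 = j of Σ_t A[v_t][v_{t+1}]. For example, for (i, j) = (0, 1) we minimise over 2 possible intermediate vertex sequences; the minimum is 10, attained along the walk 0 → 0 → 1.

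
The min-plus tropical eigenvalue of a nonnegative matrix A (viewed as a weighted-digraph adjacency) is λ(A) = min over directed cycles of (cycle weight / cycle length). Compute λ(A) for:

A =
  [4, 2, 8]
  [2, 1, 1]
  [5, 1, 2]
λ(A) = 1

Enumerate directed cycles and compute their means (weight / length). Sample:
  cycle 0 → 0: weight = 4, length = 1, mean = 4/1 ≈ 4.000
  cycle 1 → 1: weight = 1, length = 1, mean = 1/1 ≈ 1.000
  cycle 2 → 2: weight = 2, length = 1, mean = 2/1 ≈ 2.000
  cycle 0 → 1 → 0: weight = 4, length = 2, mean = 4/2 ≈ 2.000
  cycle 0 → 2 → 0: weight = 13, length = 2, mean = 13/2 ≈ 6.500
  cycle 1 → 0 → 1: weight = 4, length = 2, mean = 4/2 ≈ 2.000
Minimum mean = 1.000, attained e.g. along the cycle 1 → 1 with weight 1 and length 1. So λ(A) = 1/1 = 1.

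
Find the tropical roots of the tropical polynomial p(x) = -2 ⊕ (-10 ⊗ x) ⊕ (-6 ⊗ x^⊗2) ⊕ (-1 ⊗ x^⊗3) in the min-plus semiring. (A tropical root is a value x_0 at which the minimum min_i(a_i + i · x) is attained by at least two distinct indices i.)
Roots: {-5, -4, 8}

Each tropical root is a break point of the lower envelope of the lines y = a_i + i · x (there are 4 lines, with slopes 0, 1, ..., 3). Only the lines that attain the minimum somewhere contribute to roots; other lines are dominated. Here the surviving (envelope) indices are i = 3, i = 2, i = 1, i = 0.
Intersections between consecutive envelope lines give the roots: for adjacent envelope indices i < j the intersection is x = (a_i − a_j) / (j − i). Reading off the sorted break points: {-5, -4, 8}.
Verification: at each break x_0, at least two indices attain the minimum of min_i(a_i + i · x_0).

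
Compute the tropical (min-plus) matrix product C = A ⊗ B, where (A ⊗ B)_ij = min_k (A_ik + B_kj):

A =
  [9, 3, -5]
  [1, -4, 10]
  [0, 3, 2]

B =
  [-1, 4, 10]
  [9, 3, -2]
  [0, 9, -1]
A ⊗ B =
  [-5, 4, -6]
  [0, -1, -6]
  [-1, 4, 1]

Apply the min-plus product entry-by-entry:
  C[0][0] = min over k of (A[0][0] + B[0][0] = 9 + -1 = 8, A[0][1] + B[1][0] = 3 + 9 = 12, A[0][2] + B[2][0] = -5 + 0 = -5) = -5 (attained at k = 2)
  C[0][1] = min over k of (A[0][0] + B[0][1] = 9 + 4 = 13, A[0][1] + B[1][1] = 3 + 3 = 6, A[0][2] + B[2][1] = -5 + 9 = 4) = 4 (attained at k = 2)
  C[0][2] = min over k of (A[0][0] + B[0][2] = 9 + 10 = 19, A[0][1] + B[1][2] = 3 + -2 = 1, A[0][2] + B[2][2] = -5 + -1 = -6) = -6 (attained at k = 2)
  C[1][0] = min over k of (A[1][0] + B[0][0] = 1 + -1 = 0, A[1][1] + B[1][0] = -4 + 9 = 5, A[1][2] + B[2][0] = 10 + 0 = 10) = 0 (attained at k = 0)
  C[1][1] = min over k of (A[1][0] + B[0][1] = 1 + 4 = 5, A[1][1] + B[1][1] = -4 + 3 = -1, A[1][2] + B[2][1] = 10 + 9 = 19) = -1 (attained at k = 1)
  C[1][2] = min over k of (A[1][0] + B[0][2] = 1 + 10 = 11, A[1][1] + B[1][2] = -4 + -2 = -6, A[1][2] + B[2][2] = 10 + -1 = 9) = -6 (attained at k = 1)
  C[2][0] = min over k of (A[2][0] + B[0][0] = 0 + -1 = -1, A[2][1] + B[1][0] = 3 + 9 = 12, A[2][2] + B[2][0] = 2 + 0 = 2) = -1 (attained at k = 0)
  C[2][1] = min over k of (A[2][0] + B[0][1] = 0 + 4 = 4, A[2][1] + B[1][1] = 3 + 3 = 6, A[2][2] + B[2][1] = 2 + 9 = 11) = 4 (attained at k = 0)
  C[2][2] = min over k of (A[2][0] + B[0][2] = 0 + 10 = 10, A[2][1] + B[1][2] = 3 + -2 = 1, A[2][2] + B[2][2] = 2 + -1 = 1) = 1 (attained at k = 1)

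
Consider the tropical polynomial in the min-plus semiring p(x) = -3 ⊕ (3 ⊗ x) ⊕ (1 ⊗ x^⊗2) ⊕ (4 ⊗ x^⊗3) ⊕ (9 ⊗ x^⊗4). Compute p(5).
p(5) = -3

A tropical monomial a ⊗ x^⊗i evaluates to a + i · x. Evaluating each term at x = 5:
  Term 0 contributes -3 + 0 · 5 = -3
  Term 1 contributes 3 + 1 · 5 = 8
  Term 2 contributes 1 + 2 · 5 = 11
  Term 3 contributes 4 + 3 · 5 = 19
  Term 4 contributes 9 + 4 · 5 = 29
p(5) = ⊕ of these = min[-3, 8, 11, 19, 29] = -3.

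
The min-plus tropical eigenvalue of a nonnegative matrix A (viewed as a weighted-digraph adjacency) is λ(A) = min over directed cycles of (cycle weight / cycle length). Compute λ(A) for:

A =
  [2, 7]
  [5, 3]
λ(A) = 2

Enumerate directed cycles and compute their means (weight / length). Sample:
  cycle 0 → 0: weight = 2, length = 1, mean = 2/1 ≈ 2.000
  cycle 1 → 1: weight = 3, length = 1, mean = 3/1 ≈ 3.000
  cycle 0 → 1 → 0: weight = 12, length = 2, mean = 12/2 ≈ 6.000
  cycle 1 → 0 → 1: weight = 12, length = 2, mean = 12/2 ≈ 6.000
Minimum mean = 2.000, attained e.g. along the cycle 0 → 0 with weight 2 and length 1. So λ(A) = 2/1 = 2.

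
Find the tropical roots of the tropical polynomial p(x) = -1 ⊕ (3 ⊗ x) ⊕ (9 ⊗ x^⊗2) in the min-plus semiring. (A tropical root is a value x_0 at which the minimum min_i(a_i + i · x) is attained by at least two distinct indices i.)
Roots: {-6, -4}

Each tropical root is a break point of the lower envelope of the lines y = a_i + i · x (there are 3 lines, with slopes 0, 1, ..., 2). Only the lines that attain the minimum somewhere contribute to roots; other lines are dominated. Here the surviving (envelope) indices are i = 2, i = 1, i = 0.
Intersections between consecutive envelope lines give the roots: for adjacent envelope indices i < j the intersection is x = (a_i − a_j) / (j − i). Reading off the sorted break points: {-6, -4}.
Verification: at each break x_0, at least two indices attain the minimum of min_i(a_i + i · x_0).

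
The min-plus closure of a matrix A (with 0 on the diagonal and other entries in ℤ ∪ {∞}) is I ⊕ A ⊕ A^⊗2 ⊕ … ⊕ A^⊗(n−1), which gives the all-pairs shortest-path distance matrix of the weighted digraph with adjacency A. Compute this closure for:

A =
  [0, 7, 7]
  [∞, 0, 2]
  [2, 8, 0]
Closure =
  [0, 7, 7]
  [4, 0, 2]
  [2, 8, 0]

This is the Floyd-Warshall all-pairs shortest-path computation. For each intermediate vertex k = 0, 1, …, 2, update dist[i][j] ← min(dist[i][j], dist[i][k] + dist[k][j]). The final matrix gives, for each (i, j), the minimum total weight of any directed path from i to j (possibly empty when i = j).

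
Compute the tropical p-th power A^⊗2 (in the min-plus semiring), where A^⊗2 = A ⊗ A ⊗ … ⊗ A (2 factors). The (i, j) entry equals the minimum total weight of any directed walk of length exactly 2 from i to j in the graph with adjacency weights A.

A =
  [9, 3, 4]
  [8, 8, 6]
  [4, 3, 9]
A^⊗2 =
  [8, 7, 9]
  [10, 9, 12]
  [11, 7, 8]

Each entry (A^⊗2)_ij equals the minimum over all length-2 walks i = v_0 → v_1 → … → v_2 = j of Σ_t A[v_t][v_{t+1}]. For example, for (i, j) = (0, 2) we minimise over 3 possible intermediate vertex sequences; the minimum is 9, attained along the walk 0 → 1 → 2.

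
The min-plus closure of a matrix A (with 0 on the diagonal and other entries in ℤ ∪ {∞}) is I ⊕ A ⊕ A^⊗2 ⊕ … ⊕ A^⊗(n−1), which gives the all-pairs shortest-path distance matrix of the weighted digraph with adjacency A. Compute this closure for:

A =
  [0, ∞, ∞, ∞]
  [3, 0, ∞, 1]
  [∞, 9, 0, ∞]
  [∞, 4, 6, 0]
Closure =
  [0, ∞, ∞, ∞]
  [3, 0, 7, 1]
  [12, 9, 0, 10]
  [7, 4, 6, 0]

This is the Floyd-Warshall all-pairs shortest-path computation. For each intermediate vertex k = 0, 1, …, 3, update dist[i][j] ← min(dist[i][j], dist[i][k] + dist[k][j]). The final matrix gives, for each (i, j), the minimum total weight of any directed path from i to j (possibly empty when i = j).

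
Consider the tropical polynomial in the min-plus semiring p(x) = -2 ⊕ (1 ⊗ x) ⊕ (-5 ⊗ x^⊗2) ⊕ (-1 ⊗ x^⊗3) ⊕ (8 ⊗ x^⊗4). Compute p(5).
p(5) = -2

A tropical monomial a ⊗ x^⊗i evaluates to a + i · x. Evaluating each term at x = 5:
  Term 0 contributes -2 + 0 · 5 = -2
  Term 1 contributes 1 + 1 · 5 = 6
  Term 2 contributes -5 + 2 · 5 = 5
  Term 3 contributes -1 + 3 · 5 = 14
  Term 4 contributes 8 + 4 · 5 = 28
p(5) = ⊕ of these = min[-2, 6, 5, 14, 28] = -2.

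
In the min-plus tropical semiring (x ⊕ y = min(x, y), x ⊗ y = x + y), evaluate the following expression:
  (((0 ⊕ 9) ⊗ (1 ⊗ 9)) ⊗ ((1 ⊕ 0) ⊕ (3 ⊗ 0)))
(((0 ⊕ 9) ⊗ (1 ⊗ 9)) ⊗ ((1 ⊕ 0) ⊕ (3 ⊗ 0))) = 10

Expand innermost to outermost. Recall ⊕ takes the minimum of its arguments and ⊗ takes their sum. Working out the expression (((0 ⊕ 9) ⊗ (1 ⊗ 9)) ⊗ ((1 ⊕ 0) ⊕ (3 ⊗ 0))) gives 10.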